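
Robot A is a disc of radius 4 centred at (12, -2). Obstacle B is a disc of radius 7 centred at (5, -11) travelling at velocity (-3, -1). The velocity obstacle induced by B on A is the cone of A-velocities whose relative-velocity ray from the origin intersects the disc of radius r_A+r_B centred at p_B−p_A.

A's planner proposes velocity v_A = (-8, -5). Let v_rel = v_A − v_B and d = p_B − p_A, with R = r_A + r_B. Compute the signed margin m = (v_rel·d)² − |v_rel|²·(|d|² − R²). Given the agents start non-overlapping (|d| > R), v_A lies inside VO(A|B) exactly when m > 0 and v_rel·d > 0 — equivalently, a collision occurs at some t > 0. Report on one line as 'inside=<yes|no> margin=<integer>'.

d = (-7, -9),  |d|² = 130;  R = 4+7 = 11,  c = 130−11² = 9
v_rel = (-5, -4),  |v_rel|² = 41;  v_rel·d = (-5)·(-7) + (-4)·(-9) = 71
41·t² − 142·t + 9 = 0  ⇒  m = 71² − 41·9 = 4672
m = 4672 > 0,  v_rel·d = 71 > 0  ⇒  inside

inside=yes margin=4672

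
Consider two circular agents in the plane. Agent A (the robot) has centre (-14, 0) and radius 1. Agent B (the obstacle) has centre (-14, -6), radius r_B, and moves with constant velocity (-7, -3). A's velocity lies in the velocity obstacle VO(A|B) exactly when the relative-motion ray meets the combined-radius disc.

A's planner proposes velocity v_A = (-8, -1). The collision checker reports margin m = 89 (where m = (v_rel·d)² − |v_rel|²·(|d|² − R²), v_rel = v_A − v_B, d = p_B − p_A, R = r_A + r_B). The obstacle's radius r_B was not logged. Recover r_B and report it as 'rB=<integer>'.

m = 89
d = (0, -6);  v_rel = (-1, 2),  |v_rel|² = 5
v_rel×d = (-1)·(-6) − (2)·(0) = 6
since m = R²·5 − 6²:  R² = (36 + 89) / 5 = 25
R = √25 = 5  ⇒  r_B = 5 − 1 = 4

rB=4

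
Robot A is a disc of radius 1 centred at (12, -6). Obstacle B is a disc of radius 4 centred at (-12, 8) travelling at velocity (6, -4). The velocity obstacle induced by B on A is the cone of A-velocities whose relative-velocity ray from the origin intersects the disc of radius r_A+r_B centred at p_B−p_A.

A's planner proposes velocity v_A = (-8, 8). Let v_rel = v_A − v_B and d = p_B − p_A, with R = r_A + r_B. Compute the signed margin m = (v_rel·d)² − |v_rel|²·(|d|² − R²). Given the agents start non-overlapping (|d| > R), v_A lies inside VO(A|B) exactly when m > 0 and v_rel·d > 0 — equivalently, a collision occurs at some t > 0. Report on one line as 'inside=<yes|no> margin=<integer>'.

d = (-24, 14),  |d|² = 772;  R = 1+4 = 5,  c = 772−5² = 747
v_rel = (-14, 12),  |v_rel|² = 340;  v_rel·d = (-14)·(-24) + (12)·(14) = 504
340·t² − 1008·t + 747 = 0  ⇒  m = 504² − 340·747 = 36
m = 36 > 0,  v_rel·d = 504 > 0  ⇒  inside

inside=yes margin=36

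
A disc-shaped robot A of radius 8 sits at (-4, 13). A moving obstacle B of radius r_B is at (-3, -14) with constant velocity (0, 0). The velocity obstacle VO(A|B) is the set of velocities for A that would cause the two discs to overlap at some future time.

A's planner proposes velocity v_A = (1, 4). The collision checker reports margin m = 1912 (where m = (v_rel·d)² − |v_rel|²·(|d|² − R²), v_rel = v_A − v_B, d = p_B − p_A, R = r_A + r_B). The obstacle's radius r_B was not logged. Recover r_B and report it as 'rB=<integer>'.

m = 1912
d = (1, -27);  v_rel = (1, 4),  |v_rel|² = 17
v_rel×d = (1)·(-27) − (4)·(1) = -31
since m = R²·17 − (-31)²:  R² = (961 + 1912) / 17 = 169
R = √169 = 13  ⇒  r_B = 13 − 8 = 5

rB=5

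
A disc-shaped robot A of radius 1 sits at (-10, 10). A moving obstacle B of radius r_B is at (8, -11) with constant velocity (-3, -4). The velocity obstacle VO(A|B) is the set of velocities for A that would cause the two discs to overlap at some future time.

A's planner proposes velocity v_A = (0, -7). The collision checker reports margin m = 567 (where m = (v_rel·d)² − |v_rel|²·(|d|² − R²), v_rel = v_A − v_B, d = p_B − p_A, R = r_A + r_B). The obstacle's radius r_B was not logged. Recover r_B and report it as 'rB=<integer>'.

m = 567
d = (18, -21);  v_rel = (3, -3),  |v_rel|² = 18
v_rel×d = (3)·(-21) − (-3)·(18) = -9
since m = R²·18 − (-9)²:  R² = (81 + 567) / 18 = 36
R = √36 = 6  ⇒  r_B = 6 − 1 = 5

rB=5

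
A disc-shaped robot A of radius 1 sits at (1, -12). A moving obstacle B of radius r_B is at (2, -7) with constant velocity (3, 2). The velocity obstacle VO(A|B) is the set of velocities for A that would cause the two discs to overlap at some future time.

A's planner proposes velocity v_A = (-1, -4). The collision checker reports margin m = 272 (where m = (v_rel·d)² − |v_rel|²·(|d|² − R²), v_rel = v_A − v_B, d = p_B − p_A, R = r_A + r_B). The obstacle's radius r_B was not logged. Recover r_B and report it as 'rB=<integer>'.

m = 272
d = (1, 5);  v_rel = (-4, -6),  |v_rel|² = 52
v_rel×d = (-4)·(5) − (-6)·(1) = -14
since m = R²·52 − (-14)²:  R² = (196 + 272) / 52 = 9
R = √9 = 3  ⇒  r_B = 3 − 1 = 2

rB=2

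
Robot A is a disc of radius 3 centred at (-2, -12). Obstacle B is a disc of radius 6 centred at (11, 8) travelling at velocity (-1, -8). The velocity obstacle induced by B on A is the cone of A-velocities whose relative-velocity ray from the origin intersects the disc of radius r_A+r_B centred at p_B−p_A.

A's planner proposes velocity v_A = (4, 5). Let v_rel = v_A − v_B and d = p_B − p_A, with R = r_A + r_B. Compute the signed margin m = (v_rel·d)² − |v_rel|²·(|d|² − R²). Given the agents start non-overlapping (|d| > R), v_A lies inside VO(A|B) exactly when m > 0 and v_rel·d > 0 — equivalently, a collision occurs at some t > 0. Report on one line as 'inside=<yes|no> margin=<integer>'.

d = (13, 20),  |d|² = 569;  R = 3+6 = 9,  c = 569−9² = 488
v_rel = (5, 13),  |v_rel|² = 194;  v_rel·d = (5)·(13) + (13)·(20) = 325
194·t² − 650·t + 488 = 0  ⇒  m = 325² − 194·488 = 10953
m = 10953 > 0,  v_rel·d = 325 > 0  ⇒  inside

inside=yes margin=10953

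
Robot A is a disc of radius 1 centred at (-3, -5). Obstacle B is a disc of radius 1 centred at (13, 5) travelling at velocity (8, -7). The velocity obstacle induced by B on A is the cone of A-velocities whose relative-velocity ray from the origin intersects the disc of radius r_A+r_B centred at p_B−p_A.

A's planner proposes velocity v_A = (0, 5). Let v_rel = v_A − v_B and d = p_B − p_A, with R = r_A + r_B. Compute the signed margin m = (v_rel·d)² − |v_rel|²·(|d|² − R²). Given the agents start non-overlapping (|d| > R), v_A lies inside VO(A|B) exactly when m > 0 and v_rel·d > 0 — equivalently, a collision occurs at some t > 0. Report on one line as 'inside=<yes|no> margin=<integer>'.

d = (16, 10),  |d|² = 356;  R = 1+1 = 2,  c = 356−2² = 352
v_rel = (-8, 12),  |v_rel|² = 208;  v_rel·d = (-8)·(16) + (12)·(10) = -8
208·t² + 16·t + 352 = 0  ⇒  m = (-8)² − 208·352 = -73152
m = -73152 < 0,  v_rel·d = -8 < 0  ⇒  outside

inside=no margin=-73152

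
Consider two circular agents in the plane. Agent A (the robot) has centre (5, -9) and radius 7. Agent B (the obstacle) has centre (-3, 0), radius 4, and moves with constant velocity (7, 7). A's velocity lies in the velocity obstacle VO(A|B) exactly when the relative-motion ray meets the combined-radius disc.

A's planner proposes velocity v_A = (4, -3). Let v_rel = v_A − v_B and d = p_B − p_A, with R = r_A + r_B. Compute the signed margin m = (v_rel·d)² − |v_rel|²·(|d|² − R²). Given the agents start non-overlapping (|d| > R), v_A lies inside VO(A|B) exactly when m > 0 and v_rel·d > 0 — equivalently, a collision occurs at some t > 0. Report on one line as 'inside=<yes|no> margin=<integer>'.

d = (-8, 9),  |d|² = 145;  R = 7+4 = 11,  c = 145−11² = 24
v_rel = (-3, -10),  |v_rel|² = 109;  v_rel·d = (-3)·(-8) + (-10)·(9) = -66
109·t² + 132·t + 24 = 0  ⇒  m = (-66)² − 109·24 = 1740
m = 1740 > 0,  v_rel·d = -66 < 0  ⇒  outside

inside=no margin=1740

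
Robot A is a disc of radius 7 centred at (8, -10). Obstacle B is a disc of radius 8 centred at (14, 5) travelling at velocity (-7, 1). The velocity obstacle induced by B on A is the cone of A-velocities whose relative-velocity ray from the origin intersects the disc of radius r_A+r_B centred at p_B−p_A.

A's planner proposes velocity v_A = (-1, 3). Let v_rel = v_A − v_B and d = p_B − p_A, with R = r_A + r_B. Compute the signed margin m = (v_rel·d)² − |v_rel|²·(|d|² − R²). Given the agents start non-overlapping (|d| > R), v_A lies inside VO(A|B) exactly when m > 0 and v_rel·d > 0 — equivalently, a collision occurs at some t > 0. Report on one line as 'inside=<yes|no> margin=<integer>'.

d = (6, 15),  |d|² = 261;  R = 7+8 = 15,  c = 261−15² = 36
v_rel = (6, 2),  |v_rel|² = 40;  v_rel·d = (6)·(6) + (2)·(15) = 66
40·t² − 132·t + 36 = 0  ⇒  m = 66² − 40·36 = 2916
m = 2916 > 0,  v_rel·d = 66 > 0  ⇒  inside

inside=yes margin=2916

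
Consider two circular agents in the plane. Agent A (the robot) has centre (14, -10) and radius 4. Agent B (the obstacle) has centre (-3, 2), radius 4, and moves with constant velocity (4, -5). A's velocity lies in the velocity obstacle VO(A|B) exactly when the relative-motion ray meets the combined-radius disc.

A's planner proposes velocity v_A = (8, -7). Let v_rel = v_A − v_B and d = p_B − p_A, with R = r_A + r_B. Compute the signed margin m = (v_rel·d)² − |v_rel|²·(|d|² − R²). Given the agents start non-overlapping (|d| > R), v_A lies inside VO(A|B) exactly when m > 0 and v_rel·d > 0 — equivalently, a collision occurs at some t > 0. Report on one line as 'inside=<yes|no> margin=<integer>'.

d = (-17, 12),  |d|² = 433;  R = 4+4 = 8,  c = 433−8² = 369
v_rel = (4, -2),  |v_rel|² = 20;  v_rel·d = (4)·(-17) + (-2)·(12) = -92
20·t² + 184·t + 369 = 0  ⇒  m = (-92)² − 20·369 = 1084
m = 1084 > 0,  v_rel·d = -92 < 0  ⇒  outside

inside=no margin=1084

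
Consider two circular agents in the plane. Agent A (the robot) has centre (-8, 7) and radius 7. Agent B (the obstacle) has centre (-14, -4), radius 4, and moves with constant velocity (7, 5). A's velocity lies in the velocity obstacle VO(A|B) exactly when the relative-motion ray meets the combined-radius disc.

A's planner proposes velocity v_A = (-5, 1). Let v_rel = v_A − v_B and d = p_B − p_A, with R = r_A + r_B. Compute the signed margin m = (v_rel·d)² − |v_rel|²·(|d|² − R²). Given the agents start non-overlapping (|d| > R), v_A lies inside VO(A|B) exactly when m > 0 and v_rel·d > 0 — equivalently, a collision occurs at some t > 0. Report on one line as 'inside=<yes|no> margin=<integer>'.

d = (-6, -11),  |d|² = 157;  R = 7+4 = 11,  c = 157−11² = 36
v_rel = (-12, -4),  |v_rel|² = 160;  v_rel·d = (-12)·(-6) + (-4)·(-11) = 116
160·t² − 232·t + 36 = 0  ⇒  m = 116² − 160·36 = 7696
m = 7696 > 0,  v_rel·d = 116 > 0  ⇒  inside

inside=yes margin=7696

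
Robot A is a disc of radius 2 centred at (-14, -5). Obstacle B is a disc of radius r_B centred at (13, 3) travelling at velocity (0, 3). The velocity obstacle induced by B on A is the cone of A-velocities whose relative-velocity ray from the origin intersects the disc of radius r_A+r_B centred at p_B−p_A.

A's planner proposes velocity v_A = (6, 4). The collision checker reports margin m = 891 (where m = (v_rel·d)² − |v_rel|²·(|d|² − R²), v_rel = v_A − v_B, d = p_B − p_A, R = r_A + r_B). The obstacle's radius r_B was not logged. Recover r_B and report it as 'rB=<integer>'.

m = 891
d = (27, 8);  v_rel = (6, 1),  |v_rel|² = 37
v_rel×d = (6)·(8) − (1)·(27) = 21
since m = R²·37 − 21²:  R² = (441 + 891) / 37 = 36
R = √36 = 6  ⇒  r_B = 6 − 2 = 4

rB=4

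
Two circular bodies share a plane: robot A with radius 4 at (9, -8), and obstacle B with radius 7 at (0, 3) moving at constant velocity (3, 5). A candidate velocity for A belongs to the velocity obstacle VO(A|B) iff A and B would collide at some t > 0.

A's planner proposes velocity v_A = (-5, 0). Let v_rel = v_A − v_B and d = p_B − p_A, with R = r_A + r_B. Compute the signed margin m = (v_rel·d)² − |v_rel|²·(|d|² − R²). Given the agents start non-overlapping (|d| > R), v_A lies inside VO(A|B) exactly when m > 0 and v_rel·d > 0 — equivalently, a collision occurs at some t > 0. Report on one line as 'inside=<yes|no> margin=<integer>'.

d = (-9, 11),  |d|² = 202;  R = 4+7 = 11,  c = 202−11² = 81
v_rel = (-8, -5),  |v_rel|² = 89;  v_rel·d = (-8)·(-9) + (-5)·(11) = 17
89·t² − 34·t + 81 = 0  ⇒  m = 17² − 89·81 = -6920
m = -6920 < 0,  v_rel·d = 17 > 0  ⇒  outside

inside=no margin=-6920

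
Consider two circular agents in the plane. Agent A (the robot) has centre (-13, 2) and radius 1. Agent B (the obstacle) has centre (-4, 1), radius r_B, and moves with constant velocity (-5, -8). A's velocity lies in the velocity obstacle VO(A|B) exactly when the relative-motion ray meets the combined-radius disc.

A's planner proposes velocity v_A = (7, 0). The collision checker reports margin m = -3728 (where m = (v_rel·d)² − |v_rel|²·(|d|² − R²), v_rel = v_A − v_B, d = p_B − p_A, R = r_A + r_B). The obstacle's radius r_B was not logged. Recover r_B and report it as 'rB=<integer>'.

m = -3728
d = (9, -1);  v_rel = (12, 8),  |v_rel|² = 208
v_rel×d = (12)·(-1) − (8)·(9) = -84
since m = R²·208 − (-84)²:  R² = (7056 + -3728) / 208 = 16
R = √16 = 4  ⇒  r_B = 4 − 1 = 3

rB=3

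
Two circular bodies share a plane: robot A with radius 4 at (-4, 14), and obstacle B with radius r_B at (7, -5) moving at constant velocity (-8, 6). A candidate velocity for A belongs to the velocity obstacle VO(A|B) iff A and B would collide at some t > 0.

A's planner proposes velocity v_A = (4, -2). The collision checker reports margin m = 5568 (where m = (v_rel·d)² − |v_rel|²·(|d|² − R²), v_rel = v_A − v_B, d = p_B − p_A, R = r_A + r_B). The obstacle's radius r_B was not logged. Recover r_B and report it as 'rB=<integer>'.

m = 5568
d = (11, -19);  v_rel = (12, -8),  |v_rel|² = 208
v_rel×d = (12)·(-19) − (-8)·(11) = -140
since m = R²·208 − (-140)²:  R² = (19600 + 5568) / 208 = 121
R = √121 = 11  ⇒  r_B = 11 − 4 = 7

rB=7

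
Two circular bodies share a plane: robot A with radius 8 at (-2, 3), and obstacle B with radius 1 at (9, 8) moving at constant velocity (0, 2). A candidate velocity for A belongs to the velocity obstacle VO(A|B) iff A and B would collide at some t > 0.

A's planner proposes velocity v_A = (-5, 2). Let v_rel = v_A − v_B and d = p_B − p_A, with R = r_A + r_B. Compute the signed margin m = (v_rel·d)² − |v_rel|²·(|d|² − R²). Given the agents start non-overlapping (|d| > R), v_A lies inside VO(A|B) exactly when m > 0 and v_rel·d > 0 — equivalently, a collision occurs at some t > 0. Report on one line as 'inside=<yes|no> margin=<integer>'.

d = (11, 5),  |d|² = 146;  R = 8+1 = 9,  c = 146−9² = 65
v_rel = (-5, 0),  |v_rel|² = 25;  v_rel·d = (-5)·(11) + (0)·(5) = -55
25·t² + 110·t + 65 = 0  ⇒  m = (-55)² − 25·65 = 1400
m = 1400 > 0,  v_rel·d = -55 < 0  ⇒  outside

inside=no margin=1400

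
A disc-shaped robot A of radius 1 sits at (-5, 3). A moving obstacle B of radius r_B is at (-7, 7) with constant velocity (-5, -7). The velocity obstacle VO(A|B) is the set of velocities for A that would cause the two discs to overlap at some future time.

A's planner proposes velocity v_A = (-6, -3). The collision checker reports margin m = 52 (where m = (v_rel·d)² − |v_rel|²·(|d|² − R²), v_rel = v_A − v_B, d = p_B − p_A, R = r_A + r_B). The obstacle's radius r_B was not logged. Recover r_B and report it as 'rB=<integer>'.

m = 52
d = (-2, 4);  v_rel = (-1, 4),  |v_rel|² = 17
v_rel×d = (-1)·(4) − (4)·(-2) = 4
since m = R²·17 − 4²:  R² = (16 + 52) / 17 = 4
R = √4 = 2  ⇒  r_B = 2 − 1 = 1

rB=1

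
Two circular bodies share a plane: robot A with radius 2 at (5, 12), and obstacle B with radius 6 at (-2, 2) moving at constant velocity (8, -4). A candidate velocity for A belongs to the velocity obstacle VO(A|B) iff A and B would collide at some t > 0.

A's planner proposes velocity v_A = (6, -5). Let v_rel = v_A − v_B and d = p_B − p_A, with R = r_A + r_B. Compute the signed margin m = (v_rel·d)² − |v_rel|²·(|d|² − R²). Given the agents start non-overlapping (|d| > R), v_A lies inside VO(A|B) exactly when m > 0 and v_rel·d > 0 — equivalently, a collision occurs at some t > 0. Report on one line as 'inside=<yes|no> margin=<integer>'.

d = (-7, -10),  |d|² = 149;  R = 2+6 = 8,  c = 149−8² = 85
v_rel = (-2, -1),  |v_rel|² = 5;  v_rel·d = (-2)·(-7) + (-1)·(-10) = 24
5·t² − 48·t + 85 = 0  ⇒  m = 24² − 5·85 = 151
m = 151 > 0,  v_rel·d = 24 > 0  ⇒  inside

inside=yes margin=151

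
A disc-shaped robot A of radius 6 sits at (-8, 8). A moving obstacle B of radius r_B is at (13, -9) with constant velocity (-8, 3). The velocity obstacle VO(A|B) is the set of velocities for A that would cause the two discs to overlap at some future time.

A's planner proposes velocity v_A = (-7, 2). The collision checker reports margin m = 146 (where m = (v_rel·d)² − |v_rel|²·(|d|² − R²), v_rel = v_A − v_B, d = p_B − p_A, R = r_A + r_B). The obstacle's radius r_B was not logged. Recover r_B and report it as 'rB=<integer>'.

m = 146
d = (21, -17);  v_rel = (1, -1),  |v_rel|² = 2
v_rel×d = (1)·(-17) − (-1)·(21) = 4
since m = R²·2 − 4²:  R² = (16 + 146) / 2 = 81
R = √81 = 9  ⇒  r_B = 9 − 6 = 3

rB=3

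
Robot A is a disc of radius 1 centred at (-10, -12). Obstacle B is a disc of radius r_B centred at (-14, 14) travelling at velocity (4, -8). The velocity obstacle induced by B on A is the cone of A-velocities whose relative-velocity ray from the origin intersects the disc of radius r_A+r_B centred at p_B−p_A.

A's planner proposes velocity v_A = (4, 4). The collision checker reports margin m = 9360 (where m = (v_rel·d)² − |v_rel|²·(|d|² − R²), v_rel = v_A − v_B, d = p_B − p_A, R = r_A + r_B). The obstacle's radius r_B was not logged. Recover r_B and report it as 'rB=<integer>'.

m = 9360
d = (-4, 26);  v_rel = (0, 12),  |v_rel|² = 144
v_rel×d = (0)·(26) − (12)·(-4) = 48
since m = R²·144 − 48²:  R² = (2304 + 9360) / 144 = 81
R = √81 = 9  ⇒  r_B = 9 − 1 = 8

rB=8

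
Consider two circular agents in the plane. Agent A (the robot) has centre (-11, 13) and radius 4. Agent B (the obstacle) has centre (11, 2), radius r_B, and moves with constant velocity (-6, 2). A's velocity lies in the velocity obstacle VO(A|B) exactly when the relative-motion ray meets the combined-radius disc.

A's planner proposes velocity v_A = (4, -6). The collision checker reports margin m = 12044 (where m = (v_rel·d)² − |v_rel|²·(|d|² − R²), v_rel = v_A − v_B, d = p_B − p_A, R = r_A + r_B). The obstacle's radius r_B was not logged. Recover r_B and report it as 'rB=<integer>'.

m = 12044
d = (22, -11);  v_rel = (10, -8),  |v_rel|² = 164
v_rel×d = (10)·(-11) − (-8)·(22) = 66
since m = R²·164 − 66²:  R² = (4356 + 12044) / 164 = 100
R = √100 = 10  ⇒  r_B = 10 − 4 = 6

rB=6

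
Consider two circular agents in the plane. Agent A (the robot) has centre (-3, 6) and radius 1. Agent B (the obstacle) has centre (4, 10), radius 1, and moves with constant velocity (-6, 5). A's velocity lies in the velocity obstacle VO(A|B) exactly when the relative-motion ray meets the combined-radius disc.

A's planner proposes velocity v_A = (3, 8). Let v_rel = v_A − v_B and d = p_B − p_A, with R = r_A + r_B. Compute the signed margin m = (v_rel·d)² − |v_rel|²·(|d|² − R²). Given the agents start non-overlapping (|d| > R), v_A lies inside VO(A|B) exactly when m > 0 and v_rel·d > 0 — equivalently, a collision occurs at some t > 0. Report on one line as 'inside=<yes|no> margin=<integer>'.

d = (7, 4),  |d|² = 65;  R = 1+1 = 2,  c = 65−2² = 61
v_rel = (9, 3),  |v_rel|² = 90;  v_rel·d = (9)·(7) + (3)·(4) = 75
90·t² − 150·t + 61 = 0  ⇒  m = 75² − 90·61 = 135
m = 135 > 0,  v_rel·d = 75 > 0  ⇒  inside

inside=yes margin=135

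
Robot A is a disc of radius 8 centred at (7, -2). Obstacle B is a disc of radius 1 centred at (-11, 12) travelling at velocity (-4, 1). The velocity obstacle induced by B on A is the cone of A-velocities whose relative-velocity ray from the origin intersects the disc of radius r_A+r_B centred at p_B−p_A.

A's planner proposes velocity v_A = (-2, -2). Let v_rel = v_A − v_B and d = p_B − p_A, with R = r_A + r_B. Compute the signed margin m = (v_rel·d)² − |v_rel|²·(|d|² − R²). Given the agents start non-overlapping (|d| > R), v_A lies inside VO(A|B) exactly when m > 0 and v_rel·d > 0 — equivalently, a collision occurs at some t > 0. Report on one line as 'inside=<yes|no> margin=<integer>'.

d = (-18, 14),  |d|² = 520;  R = 8+1 = 9,  c = 520−9² = 439
v_rel = (2, -3),  |v_rel|² = 13;  v_rel·d = (2)·(-18) + (-3)·(14) = -78
13·t² + 156·t + 439 = 0  ⇒  m = (-78)² − 13·439 = 377
m = 377 > 0,  v_rel·d = -78 < 0  ⇒  outside

inside=no margin=377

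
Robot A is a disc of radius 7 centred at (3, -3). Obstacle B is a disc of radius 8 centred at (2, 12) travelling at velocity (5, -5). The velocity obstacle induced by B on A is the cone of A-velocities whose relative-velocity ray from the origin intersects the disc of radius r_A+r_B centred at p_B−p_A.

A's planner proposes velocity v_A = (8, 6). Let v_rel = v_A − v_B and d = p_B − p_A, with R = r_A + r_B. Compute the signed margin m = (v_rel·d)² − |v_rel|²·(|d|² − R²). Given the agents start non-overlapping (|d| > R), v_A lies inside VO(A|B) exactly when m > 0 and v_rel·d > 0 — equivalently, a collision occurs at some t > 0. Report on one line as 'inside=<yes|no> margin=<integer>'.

d = (-1, 15),  |d|² = 226;  R = 7+8 = 15,  c = 226−15² = 1
v_rel = (3, 11),  |v_rel|² = 130;  v_rel·d = (3)·(-1) + (11)·(15) = 162
130·t² − 324·t + 1 = 0  ⇒  m = 162² − 130·1 = 26114
m = 26114 > 0,  v_rel·d = 162 > 0  ⇒  inside

inside=yes margin=26114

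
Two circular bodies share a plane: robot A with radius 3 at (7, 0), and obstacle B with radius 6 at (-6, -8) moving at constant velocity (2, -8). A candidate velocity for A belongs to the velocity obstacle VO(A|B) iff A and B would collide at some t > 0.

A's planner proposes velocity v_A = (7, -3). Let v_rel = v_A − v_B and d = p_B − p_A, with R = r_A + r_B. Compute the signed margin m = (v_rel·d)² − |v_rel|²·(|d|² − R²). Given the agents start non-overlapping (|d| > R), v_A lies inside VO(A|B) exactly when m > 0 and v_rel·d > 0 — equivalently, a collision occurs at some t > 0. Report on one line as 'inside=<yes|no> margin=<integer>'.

d = (-13, -8),  |d|² = 233;  R = 3+6 = 9,  c = 233−9² = 152
v_rel = (5, 5),  |v_rel|² = 50;  v_rel·d = (5)·(-13) + (5)·(-8) = -105
50·t² + 210·t + 152 = 0  ⇒  m = (-105)² − 50·152 = 3425
m = 3425 > 0,  v_rel·d = -105 < 0  ⇒  outside

inside=no margin=3425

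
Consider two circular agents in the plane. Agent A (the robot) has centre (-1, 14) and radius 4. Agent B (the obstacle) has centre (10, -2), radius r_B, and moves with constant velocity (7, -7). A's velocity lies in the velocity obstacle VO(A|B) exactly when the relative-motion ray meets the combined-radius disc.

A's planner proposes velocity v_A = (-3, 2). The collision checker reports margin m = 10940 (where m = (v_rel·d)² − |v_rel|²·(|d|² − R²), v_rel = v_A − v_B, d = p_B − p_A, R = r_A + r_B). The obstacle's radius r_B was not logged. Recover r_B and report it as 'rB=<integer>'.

m = 10940
d = (11, -16);  v_rel = (-10, 9),  |v_rel|² = 181
v_rel×d = (-10)·(-16) − (9)·(11) = 61
since m = R²·181 − 61²:  R² = (3721 + 10940) / 181 = 81
R = √81 = 9  ⇒  r_B = 9 − 4 = 5

rB=5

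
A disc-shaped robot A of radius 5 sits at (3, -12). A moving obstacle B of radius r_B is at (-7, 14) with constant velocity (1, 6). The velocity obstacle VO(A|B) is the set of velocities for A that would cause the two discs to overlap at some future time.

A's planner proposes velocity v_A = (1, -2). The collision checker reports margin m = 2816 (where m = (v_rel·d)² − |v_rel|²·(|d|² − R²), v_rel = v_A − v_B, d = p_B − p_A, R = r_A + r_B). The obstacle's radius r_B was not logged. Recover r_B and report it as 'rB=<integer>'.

m = 2816
d = (-10, 26);  v_rel = (0, -8),  |v_rel|² = 64
v_rel×d = (0)·(26) − (-8)·(-10) = -80
since m = R²·64 − (-80)²:  R² = (6400 + 2816) / 64 = 144
R = √144 = 12  ⇒  r_B = 12 − 5 = 7

rB=7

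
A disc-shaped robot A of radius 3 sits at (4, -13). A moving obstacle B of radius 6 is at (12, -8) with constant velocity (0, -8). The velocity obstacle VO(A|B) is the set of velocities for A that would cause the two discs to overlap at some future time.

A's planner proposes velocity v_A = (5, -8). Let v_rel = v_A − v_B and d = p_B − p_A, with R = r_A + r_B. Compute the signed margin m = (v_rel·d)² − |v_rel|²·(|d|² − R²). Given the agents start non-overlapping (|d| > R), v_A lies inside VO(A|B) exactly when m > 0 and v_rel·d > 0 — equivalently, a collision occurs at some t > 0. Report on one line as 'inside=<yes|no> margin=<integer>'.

d = (8, 5),  |d|² = 89;  R = 3+6 = 9,  c = 89−9² = 8
v_rel = (5, 0),  |v_rel|² = 25;  v_rel·d = (5)·(8) + (0)·(5) = 40
25·t² − 80·t + 8 = 0  ⇒  m = 40² − 25·8 = 1400
m = 1400 > 0,  v_rel·d = 40 > 0  ⇒  inside

inside=yes margin=1400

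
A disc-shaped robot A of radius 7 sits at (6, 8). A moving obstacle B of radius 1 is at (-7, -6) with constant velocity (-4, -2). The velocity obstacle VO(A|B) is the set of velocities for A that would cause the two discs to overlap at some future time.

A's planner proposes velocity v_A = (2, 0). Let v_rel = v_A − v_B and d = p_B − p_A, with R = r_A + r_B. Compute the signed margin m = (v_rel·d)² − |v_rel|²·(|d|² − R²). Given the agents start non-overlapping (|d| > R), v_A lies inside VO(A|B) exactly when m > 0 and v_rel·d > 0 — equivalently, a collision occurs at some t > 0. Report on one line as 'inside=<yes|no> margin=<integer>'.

d = (-13, -14),  |d|² = 365;  R = 7+1 = 8,  c = 365−8² = 301
v_rel = (6, 2),  |v_rel|² = 40;  v_rel·d = (6)·(-13) + (2)·(-14) = -106
40·t² + 212·t + 301 = 0  ⇒  m = (-106)² − 40·301 = -804
m = -804 < 0,  v_rel·d = -106 < 0  ⇒  outside

inside=no margin=-804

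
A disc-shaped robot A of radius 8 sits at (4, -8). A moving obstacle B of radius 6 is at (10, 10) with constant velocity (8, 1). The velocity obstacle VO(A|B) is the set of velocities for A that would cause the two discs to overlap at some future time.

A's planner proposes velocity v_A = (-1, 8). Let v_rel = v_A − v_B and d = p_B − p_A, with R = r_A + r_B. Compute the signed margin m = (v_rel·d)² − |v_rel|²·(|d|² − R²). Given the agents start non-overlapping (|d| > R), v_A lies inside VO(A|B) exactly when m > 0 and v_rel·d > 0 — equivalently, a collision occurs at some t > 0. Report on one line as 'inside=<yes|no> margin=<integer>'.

d = (6, 18),  |d|² = 360;  R = 8+6 = 14,  c = 360−14² = 164
v_rel = (-9, 7),  |v_rel|² = 130;  v_rel·d = (-9)·(6) + (7)·(18) = 72
130·t² − 144·t + 164 = 0  ⇒  m = 72² − 130·164 = -16136
m = -16136 < 0,  v_rel·d = 72 > 0  ⇒  outside

inside=no margin=-16136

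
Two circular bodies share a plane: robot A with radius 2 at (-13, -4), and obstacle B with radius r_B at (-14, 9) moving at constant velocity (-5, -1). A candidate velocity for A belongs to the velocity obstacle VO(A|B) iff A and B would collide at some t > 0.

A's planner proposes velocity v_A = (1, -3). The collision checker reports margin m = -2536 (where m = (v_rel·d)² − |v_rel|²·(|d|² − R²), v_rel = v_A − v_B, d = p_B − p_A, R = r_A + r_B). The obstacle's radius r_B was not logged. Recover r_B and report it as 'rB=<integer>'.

m = -2536
d = (-1, 13);  v_rel = (6, -2),  |v_rel|² = 40
v_rel×d = (6)·(13) − (-2)·(-1) = 76
since m = R²·40 − 76²:  R² = (5776 + -2536) / 40 = 81
R = √81 = 9  ⇒  r_B = 9 − 2 = 7

rB=7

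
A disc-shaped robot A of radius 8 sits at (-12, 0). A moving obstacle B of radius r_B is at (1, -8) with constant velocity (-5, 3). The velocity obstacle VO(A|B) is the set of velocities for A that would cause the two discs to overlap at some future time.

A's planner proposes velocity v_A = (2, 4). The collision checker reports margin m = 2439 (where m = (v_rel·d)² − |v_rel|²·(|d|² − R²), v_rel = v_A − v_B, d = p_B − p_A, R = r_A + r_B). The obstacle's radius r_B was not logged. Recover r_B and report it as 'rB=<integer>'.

m = 2439
d = (13, -8);  v_rel = (7, 1),  |v_rel|² = 50
v_rel×d = (7)·(-8) − (1)·(13) = -69
since m = R²·50 − (-69)²:  R² = (4761 + 2439) / 50 = 144
R = √144 = 12  ⇒  r_B = 12 − 8 = 4

rB=4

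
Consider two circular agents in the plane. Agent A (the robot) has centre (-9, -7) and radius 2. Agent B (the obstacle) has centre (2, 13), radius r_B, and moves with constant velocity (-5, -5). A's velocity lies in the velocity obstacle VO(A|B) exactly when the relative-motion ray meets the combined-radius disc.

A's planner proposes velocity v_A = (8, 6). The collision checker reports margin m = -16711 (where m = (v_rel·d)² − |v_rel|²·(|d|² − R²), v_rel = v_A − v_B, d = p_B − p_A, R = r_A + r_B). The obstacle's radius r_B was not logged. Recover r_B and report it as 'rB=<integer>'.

m = -16711
d = (11, 20);  v_rel = (13, 11),  |v_rel|² = 290
v_rel×d = (13)·(20) − (11)·(11) = 139
since m = R²·290 − 139²:  R² = (19321 + -16711) / 290 = 9
R = √9 = 3  ⇒  r_B = 3 − 2 = 1

rB=1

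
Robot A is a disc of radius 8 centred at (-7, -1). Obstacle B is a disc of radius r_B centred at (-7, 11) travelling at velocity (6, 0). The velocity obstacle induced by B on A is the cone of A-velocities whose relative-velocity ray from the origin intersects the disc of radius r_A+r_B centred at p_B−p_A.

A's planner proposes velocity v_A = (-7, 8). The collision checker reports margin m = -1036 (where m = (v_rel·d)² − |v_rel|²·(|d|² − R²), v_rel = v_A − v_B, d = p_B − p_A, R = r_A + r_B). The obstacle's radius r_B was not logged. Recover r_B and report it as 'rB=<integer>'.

m = -1036
d = (0, 12);  v_rel = (-13, 8),  |v_rel|² = 233
v_rel×d = (-13)·(12) − (8)·(0) = -156
since m = R²·233 − (-156)²:  R² = (24336 + -1036) / 233 = 100
R = √100 = 10  ⇒  r_B = 10 − 8 = 2

rB=2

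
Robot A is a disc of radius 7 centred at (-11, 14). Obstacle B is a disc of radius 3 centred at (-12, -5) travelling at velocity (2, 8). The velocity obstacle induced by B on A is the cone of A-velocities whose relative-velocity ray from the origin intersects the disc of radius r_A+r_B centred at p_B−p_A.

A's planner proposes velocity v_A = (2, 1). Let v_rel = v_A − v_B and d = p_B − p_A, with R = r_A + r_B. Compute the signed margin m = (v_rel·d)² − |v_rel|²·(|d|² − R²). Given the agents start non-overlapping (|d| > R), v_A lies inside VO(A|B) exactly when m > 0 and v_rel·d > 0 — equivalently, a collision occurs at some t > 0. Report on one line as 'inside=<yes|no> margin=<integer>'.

d = (-1, -19),  |d|² = 362;  R = 7+3 = 10,  c = 362−10² = 262
v_rel = (0, -7),  |v_rel|² = 49;  v_rel·d = (0)·(-1) + (-7)·(-19) = 133
49·t² − 266·t + 262 = 0  ⇒  m = 133² − 49·262 = 4851
m = 4851 > 0,  v_rel·d = 133 > 0  ⇒  inside

inside=yes margin=4851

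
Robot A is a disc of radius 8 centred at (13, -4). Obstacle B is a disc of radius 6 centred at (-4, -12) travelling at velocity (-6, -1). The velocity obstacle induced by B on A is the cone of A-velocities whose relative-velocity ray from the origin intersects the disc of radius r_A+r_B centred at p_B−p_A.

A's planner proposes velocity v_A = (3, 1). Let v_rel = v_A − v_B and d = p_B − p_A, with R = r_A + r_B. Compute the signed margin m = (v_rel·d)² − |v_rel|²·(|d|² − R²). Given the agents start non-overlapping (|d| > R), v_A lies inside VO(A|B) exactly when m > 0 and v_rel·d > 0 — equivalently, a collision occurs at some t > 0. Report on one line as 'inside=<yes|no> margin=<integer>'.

d = (-17, -8),  |d|² = 353;  R = 8+6 = 14,  c = 353−14² = 157
v_rel = (9, 2),  |v_rel|² = 85;  v_rel·d = (9)·(-17) + (2)·(-8) = -169
85·t² + 338·t + 157 = 0  ⇒  m = (-169)² − 85·157 = 15216
m = 15216 > 0,  v_rel·d = -169 < 0  ⇒  outside

inside=no margin=15216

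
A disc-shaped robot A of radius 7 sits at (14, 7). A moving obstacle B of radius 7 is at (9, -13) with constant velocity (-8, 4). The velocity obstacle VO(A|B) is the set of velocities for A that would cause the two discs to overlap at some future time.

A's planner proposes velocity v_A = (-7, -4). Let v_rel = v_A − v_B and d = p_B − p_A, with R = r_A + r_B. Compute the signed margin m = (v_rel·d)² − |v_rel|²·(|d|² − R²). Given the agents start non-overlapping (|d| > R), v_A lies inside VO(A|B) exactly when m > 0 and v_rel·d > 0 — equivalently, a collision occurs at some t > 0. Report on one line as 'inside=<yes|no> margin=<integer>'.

d = (-5, -20),  |d|² = 425;  R = 7+7 = 14,  c = 425−14² = 229
v_rel = (1, -8),  |v_rel|² = 65;  v_rel·d = (1)·(-5) + (-8)·(-20) = 155
65·t² − 310·t + 229 = 0  ⇒  m = 155² − 65·229 = 9140
m = 9140 > 0,  v_rel·d = 155 > 0  ⇒  inside

inside=yes margin=9140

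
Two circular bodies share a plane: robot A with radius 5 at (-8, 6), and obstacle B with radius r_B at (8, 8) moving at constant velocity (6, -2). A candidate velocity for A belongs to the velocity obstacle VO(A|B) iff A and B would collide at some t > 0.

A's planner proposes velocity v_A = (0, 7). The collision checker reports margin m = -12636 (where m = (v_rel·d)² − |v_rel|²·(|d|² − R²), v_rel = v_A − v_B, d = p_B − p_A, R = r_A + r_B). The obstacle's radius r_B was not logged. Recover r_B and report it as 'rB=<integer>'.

m = -12636
d = (16, 2);  v_rel = (-6, 9),  |v_rel|² = 117
v_rel×d = (-6)·(2) − (9)·(16) = -156
since m = R²·117 − (-156)²:  R² = (24336 + -12636) / 117 = 100
R = √100 = 10  ⇒  r_B = 10 − 5 = 5

rB=5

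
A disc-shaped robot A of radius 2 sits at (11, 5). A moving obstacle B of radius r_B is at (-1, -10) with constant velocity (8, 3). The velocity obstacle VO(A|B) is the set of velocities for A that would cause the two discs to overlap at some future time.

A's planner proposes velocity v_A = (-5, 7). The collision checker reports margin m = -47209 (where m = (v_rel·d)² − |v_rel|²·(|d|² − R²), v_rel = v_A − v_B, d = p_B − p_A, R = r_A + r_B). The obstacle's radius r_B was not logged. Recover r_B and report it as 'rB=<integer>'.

m = -47209
d = (-12, -15);  v_rel = (-13, 4),  |v_rel|² = 185
v_rel×d = (-13)·(-15) − (4)·(-12) = 243
since m = R²·185 − 243²:  R² = (59049 + -47209) / 185 = 64
R = √64 = 8  ⇒  r_B = 8 − 2 = 6

rB=6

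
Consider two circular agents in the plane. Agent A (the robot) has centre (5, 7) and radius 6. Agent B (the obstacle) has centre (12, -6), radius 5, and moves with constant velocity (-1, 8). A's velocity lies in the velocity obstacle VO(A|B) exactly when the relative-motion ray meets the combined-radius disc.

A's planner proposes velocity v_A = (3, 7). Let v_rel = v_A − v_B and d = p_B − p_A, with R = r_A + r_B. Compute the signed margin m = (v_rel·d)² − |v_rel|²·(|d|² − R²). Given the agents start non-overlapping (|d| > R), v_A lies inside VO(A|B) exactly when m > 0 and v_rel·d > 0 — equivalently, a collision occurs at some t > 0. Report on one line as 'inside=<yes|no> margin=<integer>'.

d = (7, -13),  |d|² = 218;  R = 6+5 = 11,  c = 218−11² = 97
v_rel = (4, -1),  |v_rel|² = 17;  v_rel·d = (4)·(7) + (-1)·(-13) = 41
17·t² − 82·t + 97 = 0  ⇒  m = 41² − 17·97 = 32
m = 32 > 0,  v_rel·d = 41 > 0  ⇒  inside

inside=yes margin=32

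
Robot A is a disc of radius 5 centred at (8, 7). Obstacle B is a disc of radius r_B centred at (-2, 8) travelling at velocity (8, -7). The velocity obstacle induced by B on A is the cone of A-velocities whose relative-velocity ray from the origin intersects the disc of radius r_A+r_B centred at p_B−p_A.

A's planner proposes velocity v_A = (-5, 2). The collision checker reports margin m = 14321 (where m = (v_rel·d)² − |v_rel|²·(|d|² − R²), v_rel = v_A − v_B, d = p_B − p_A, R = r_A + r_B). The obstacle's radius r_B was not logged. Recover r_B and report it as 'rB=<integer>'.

m = 14321
d = (-10, 1);  v_rel = (-13, 9),  |v_rel|² = 250
v_rel×d = (-13)·(1) − (9)·(-10) = 77
since m = R²·250 − 77²:  R² = (5929 + 14321) / 250 = 81
R = √81 = 9  ⇒  r_B = 9 − 5 = 4

rB=4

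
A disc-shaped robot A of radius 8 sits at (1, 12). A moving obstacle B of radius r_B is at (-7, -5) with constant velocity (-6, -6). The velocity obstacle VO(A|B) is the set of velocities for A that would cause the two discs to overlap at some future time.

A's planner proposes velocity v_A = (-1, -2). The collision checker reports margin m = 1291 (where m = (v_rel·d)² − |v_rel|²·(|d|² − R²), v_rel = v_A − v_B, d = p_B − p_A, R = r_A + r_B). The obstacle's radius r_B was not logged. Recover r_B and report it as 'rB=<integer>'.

m = 1291
d = (-8, -17);  v_rel = (5, 4),  |v_rel|² = 41
v_rel×d = (5)·(-17) − (4)·(-8) = -53
since m = R²·41 − (-53)²:  R² = (2809 + 1291) / 41 = 100
R = √100 = 10  ⇒  r_B = 10 − 8 = 2

rB=2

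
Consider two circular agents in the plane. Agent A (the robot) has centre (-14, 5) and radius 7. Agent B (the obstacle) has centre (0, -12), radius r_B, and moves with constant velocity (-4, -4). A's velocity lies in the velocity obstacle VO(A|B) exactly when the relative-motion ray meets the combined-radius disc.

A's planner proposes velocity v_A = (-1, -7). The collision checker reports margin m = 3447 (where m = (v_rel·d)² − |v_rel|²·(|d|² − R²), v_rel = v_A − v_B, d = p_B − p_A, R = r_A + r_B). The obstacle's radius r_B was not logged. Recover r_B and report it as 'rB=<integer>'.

m = 3447
d = (14, -17);  v_rel = (3, -3),  |v_rel|² = 18
v_rel×d = (3)·(-17) − (-3)·(14) = -9
since m = R²·18 − (-9)²:  R² = (81 + 3447) / 18 = 196
R = √196 = 14  ⇒  r_B = 14 − 7 = 7

rB=7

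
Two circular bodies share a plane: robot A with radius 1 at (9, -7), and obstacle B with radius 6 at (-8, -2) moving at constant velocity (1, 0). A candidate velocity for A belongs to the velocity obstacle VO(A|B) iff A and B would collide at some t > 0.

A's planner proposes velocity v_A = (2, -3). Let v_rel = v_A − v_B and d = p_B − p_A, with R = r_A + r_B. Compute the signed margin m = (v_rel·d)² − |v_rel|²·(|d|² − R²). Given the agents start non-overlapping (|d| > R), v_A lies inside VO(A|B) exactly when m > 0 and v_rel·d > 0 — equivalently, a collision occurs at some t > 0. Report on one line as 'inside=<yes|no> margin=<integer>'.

d = (-17, 5),  |d|² = 314;  R = 1+6 = 7,  c = 314−7² = 265
v_rel = (1, -3),  |v_rel|² = 10;  v_rel·d = (1)·(-17) + (-3)·(5) = -32
10·t² + 64·t + 265 = 0  ⇒  m = (-32)² − 10·265 = -1626
m = -1626 < 0,  v_rel·d = -32 < 0  ⇒  outside

inside=no margin=-1626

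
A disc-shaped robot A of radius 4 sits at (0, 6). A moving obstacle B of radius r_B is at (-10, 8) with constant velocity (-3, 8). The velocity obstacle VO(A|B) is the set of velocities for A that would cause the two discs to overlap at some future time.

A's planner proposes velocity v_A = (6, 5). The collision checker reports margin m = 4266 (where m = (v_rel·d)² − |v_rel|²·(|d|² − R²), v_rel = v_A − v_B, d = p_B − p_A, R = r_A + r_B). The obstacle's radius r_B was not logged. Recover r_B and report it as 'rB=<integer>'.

m = 4266
d = (-10, 2);  v_rel = (9, -3),  |v_rel|² = 90
v_rel×d = (9)·(2) − (-3)·(-10) = -12
since m = R²·90 − (-12)²:  R² = (144 + 4266) / 90 = 49
R = √49 = 7  ⇒  r_B = 7 − 4 = 3

rB=3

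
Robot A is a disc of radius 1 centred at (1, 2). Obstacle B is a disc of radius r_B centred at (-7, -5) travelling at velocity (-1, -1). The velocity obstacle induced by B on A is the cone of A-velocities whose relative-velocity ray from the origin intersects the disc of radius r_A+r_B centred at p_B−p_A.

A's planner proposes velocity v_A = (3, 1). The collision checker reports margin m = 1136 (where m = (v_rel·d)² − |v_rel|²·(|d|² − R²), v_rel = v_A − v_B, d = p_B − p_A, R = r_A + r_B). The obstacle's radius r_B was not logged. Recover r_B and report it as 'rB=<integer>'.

m = 1136
d = (-8, -7);  v_rel = (4, 2),  |v_rel|² = 20
v_rel×d = (4)·(-7) − (2)·(-8) = -12
since m = R²·20 − (-12)²:  R² = (144 + 1136) / 20 = 64
R = √64 = 8  ⇒  r_B = 8 − 1 = 7

rB=7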